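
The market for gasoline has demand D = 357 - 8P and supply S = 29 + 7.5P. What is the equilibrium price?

Set D = S: 357 - 8P = 29 + 7.5P.
328 = 15.5P, so P* = 656/31.
Q* = 357 − 8(656/31) = 5819/31.

P* = 656/31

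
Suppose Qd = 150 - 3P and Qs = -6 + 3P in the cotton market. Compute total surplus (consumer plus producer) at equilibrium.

Equilibrium: 150 - 3P = -6 + 3P gives P* = 26, Q* = 72.
Demand choke price: P = 50; supply starts at P = 2.
CS = ½(50 − 26)(72) = 864; PS = ½(26 − 2)(72) = 864.

Total surplus = 1728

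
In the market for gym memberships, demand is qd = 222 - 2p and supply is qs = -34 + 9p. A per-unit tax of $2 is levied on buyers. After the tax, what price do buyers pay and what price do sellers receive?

Pre-tax equilibrium: p* = 256/11, q* = 1930/11.
Tax on buyers shifts demand to qd = 222 − 2(p + 2) = 218 - 2p.
218 - 2p = -34 + 9p gives seller price ps = 252/11; buyers pay pb = 252/11 + 2 = 274/11.
New quantity: q = 222 − 2(274/11) = 1894/11.

Buyers pay 274/11, sellers receive 252/11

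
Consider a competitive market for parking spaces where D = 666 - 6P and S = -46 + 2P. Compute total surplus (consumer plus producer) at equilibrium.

Equilibrium: 666 - 6P = -46 + 2P gives P* = 89, Q* = 132.
Demand choke price: P = 111; supply starts at P = 23.
CS = ½(111 − 89)(132) = 1452; PS = ½(89 − 23)(132) = 4356.

Total surplus = 5808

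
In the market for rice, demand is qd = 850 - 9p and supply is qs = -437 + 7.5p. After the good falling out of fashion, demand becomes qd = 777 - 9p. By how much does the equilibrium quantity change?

Δq = -365/11

Original equilibrium: p* = 78, q* = 148.
New equilibrium: 777 - 9p = -437 + 7.5p, so 1214 = 16.5p and p' = 2428/33; q' = 777 − 9(2428/33) = 1263/11.
Change in quantity: 1263/11 − 148 = -365/11.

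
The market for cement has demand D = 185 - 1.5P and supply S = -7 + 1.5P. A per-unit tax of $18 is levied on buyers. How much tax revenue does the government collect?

Tax revenue = 1359

Pre-tax equilibrium: P* = 64, Q* = 89.
Tax on buyers shifts demand to D = 185 − 1.5(P + 18) = 158 - 1.5P.
158 - 1.5P = -7 + 1.5P gives seller price Ps = 55; buyers pay Pb = 55 + 18 = 73.
New quantity: Q = 185 − 1.5(73) = 75.5.
Revenue = 18 × 75.5 = 1359.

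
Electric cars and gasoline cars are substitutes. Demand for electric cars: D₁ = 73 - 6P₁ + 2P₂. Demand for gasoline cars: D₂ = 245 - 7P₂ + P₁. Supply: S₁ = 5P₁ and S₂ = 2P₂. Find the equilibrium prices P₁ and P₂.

P₁ = 1147/97, P₂ = 2768/97

Market 1: 73 - 6P₁ + 2P₂ = 5P₁ → 11P₁ - 2P₂ = 73.
Market 2: 9P₂ - P₁ = 245.
Eliminating P₂: 9×(1) + 2×(2) gives 97P₁ = 1147, so P₁ = 1147/97.
Back-substitute into (2): P₂ = (245 + 1×1147/97) / 9 = 2768/97.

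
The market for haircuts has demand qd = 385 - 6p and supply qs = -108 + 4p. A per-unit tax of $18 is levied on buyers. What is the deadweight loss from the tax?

Deadweight loss = 388.8

Pre-tax equilibrium: p* = 49.3, q* = 89.2.
Tax on buyers shifts demand to qd = 385 − 6(p + 18) = 277 - 6p.
277 - 6p = -108 + 4p gives seller price ps = 38.5; buyers pay pb = 38.5 + 18 = 56.5.
New quantity: q = 385 − 6(56.5) = 46.
DWL = ½ × 18 × (89.2 − 46) = 388.8.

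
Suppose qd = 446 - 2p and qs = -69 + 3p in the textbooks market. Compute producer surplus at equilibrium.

Equilibrium: 446 - 2p = -69 + 3p gives p* = 103, q* = 240.
Supply starts at p = 23 (where qs = 0).
PS = ½(103 − 23)(240) = 9600.

Producer surplus = 9600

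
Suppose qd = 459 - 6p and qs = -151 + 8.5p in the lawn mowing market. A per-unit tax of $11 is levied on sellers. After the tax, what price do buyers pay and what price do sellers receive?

Buyers pay 1407/29, sellers receive 1088/29

Pre-tax equilibrium: p* = 1220/29, q* = 5991/29.
Tax on sellers shifts supply to qs = -151 + 8.5(p − 11) = -244.5 + 8.5p.
459 - 6p = -244.5 + 8.5p gives buyer price pb = 1407/29; sellers receive ps = 1407/29 − 11 = 1088/29.
New quantity: q = 459 − 6(1407/29) = 4869/29.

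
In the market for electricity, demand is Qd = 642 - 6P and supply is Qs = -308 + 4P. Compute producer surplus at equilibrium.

Producer surplus = 648

Equilibrium: 642 - 6P = -308 + 4P gives P* = 95, Q* = 72.
Supply starts at P = 77 (where Qs = 0).
PS = ½(95 − 77)(72) = 648.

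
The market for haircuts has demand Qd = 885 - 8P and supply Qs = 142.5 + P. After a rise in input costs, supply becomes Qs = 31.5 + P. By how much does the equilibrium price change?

Original equilibrium: P* = 82.5, Q* = 225.
New equilibrium: 885 - 8P = 31.5 + P, so 853.5 = 9P and P' = 569/6; Q' = 885 − 8(569/6) = 379/3.
Change in price: 569/6 − 82.5 = 37/3.

ΔP = 37/3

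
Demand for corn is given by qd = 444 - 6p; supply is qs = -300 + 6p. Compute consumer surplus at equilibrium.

Consumer surplus = 432

Equilibrium: 444 - 6p = -300 + 6p gives p* = 62, q* = 72.
Demand choke price (qd = 0): p = 74.
CS = ½(74 − 62)(72) = 432.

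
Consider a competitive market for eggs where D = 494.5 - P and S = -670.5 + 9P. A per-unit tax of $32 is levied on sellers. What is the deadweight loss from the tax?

Deadweight loss = 460.8

Pre-tax equilibrium: P* = 116.5, Q* = 378.
Tax on sellers shifts supply to S = -670.5 + 9(P − 32) = -958.5 + 9P.
494.5 - P = -958.5 + 9P gives buyer price Pb = 145.3; sellers receive Ps = 145.3 − 32 = 113.3.
New quantity: Q = 494.5 − 1(145.3) = 349.2.
DWL = ½ × 32 × (378 − 349.2) = 460.8.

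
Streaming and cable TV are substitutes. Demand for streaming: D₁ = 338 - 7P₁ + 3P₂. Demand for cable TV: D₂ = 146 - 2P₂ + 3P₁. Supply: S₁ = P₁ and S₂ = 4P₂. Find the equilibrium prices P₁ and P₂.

P₁ = 822/13, P₂ = 2182/39

Market 1: 338 - 7P₁ + 3P₂ = P₁ → 8P₁ - 3P₂ = 338.
Market 2: 6P₂ - 3P₁ = 146.
Eliminating P₂: 6×(1) + 3×(2) gives 39P₁ = 2466, so P₁ = 822/13.
Back-substitute into (2): P₂ = (146 + 3×822/13) / 6 = 2182/39.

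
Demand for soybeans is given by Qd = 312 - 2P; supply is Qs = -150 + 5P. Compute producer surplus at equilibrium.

Equilibrium: 312 - 2P = -150 + 5P gives P* = 66, Q* = 180.
Supply starts at P = 30 (where Qs = 0).
PS = ½(66 − 30)(180) = 3240.

Producer surplus = 3240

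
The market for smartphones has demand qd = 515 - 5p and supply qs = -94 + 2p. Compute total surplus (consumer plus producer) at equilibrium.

Total surplus = 2240

Equilibrium: 515 - 5p = -94 + 2p gives p* = 87, q* = 80.
Demand choke price: p = 103; supply starts at p = 47.
CS = ½(103 − 87)(80) = 640; PS = ½(87 − 47)(80) = 1600.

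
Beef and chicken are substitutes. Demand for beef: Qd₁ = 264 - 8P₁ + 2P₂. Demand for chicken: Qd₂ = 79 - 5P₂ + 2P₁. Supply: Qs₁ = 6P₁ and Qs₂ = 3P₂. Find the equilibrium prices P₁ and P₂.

P₁ = 1135/54, P₂ = 817/54

Market 1: 264 - 8P₁ + 2P₂ = 6P₁ → 14P₁ - 2P₂ = 264.
Market 2: 8P₂ - 2P₁ = 79.
Eliminating P₂: 8×(1) + 2×(2) gives 108P₁ = 2270, so P₁ = 1135/54.
Back-substitute into (2): P₂ = (79 + 2×1135/54) / 8 = 817/54.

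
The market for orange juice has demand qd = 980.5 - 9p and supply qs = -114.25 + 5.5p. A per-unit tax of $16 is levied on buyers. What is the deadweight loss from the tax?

Deadweight loss = 12672/29

Pre-tax equilibrium: p* = 75.5, q* = 301.
Tax on buyers shifts demand to qd = 980.5 − 9(p + 16) = 836.5 - 9p.
836.5 - 9p = -114.25 + 5.5p gives seller price ps = 3803/58; buyers pay pb = 3803/58 + 16 = 4731/58.
New quantity: q = 980.5 − 9(4731/58) = 7145/29.
DWL = ½ × 16 × (301 − 7145/29) = 12672/29.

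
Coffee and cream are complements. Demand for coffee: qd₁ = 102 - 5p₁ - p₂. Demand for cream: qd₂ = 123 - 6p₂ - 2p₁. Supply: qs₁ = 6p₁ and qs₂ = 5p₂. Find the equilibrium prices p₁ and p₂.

p₁ = 999/119, p₂ = 1149/119

Market 1: 102 - 5p₁ - p₂ = 6p₁ → 11p₁ + p₂ = 102.
Market 2: 11p₂ + 2p₁ = 123.
Eliminating p₂: 11×(1) − 1×(2) gives 119p₁ = 999, so p₁ = 999/119.
Back-substitute into (2): p₂ = (123 − 2×999/119) / 11 = 1149/119.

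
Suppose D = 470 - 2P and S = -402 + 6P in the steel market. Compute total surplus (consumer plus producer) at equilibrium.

Total surplus = 21168

Equilibrium: 470 - 2P = -402 + 6P gives P* = 109, Q* = 252.
Demand choke price: P = 235; supply starts at P = 67.
CS = ½(235 − 109)(252) = 15876; PS = ½(109 − 67)(252) = 5292.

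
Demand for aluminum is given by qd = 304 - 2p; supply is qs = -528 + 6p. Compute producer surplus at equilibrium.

Equilibrium: 304 - 2p = -528 + 6p gives p* = 104, q* = 96.
Supply starts at p = 88 (where qs = 0).
PS = ½(104 − 88)(96) = 768.

Producer surplus = 768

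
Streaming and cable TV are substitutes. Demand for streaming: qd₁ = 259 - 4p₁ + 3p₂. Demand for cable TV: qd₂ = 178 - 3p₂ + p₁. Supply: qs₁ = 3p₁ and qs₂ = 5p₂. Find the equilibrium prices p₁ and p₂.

Market 1: 259 - 4p₁ + 3p₂ = 3p₁ → 7p₁ - 3p₂ = 259.
Market 2: 8p₂ - p₁ = 178.
Eliminating p₂: 8×(1) + 3×(2) gives 53p₁ = 2606, so p₁ = 2606/53.
Back-substitute into (2): p₂ = (178 + 1×2606/53) / 8 = 1505/53.

p₁ = 2606/53, p₂ = 1505/53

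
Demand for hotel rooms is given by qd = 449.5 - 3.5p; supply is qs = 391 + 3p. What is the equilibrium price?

p* = 9

Set qd = qs: 449.5 - 3.5p = 391 + 3p.
58.5 = 6.5p, so p* = 9.
q* = 449.5 − 3.5(9) = 418.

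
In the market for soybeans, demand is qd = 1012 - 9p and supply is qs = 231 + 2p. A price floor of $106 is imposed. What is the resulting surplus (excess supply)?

Surplus = 385

Equilibrium price would be p* = 71, so the floor at 106 binds.
At p = 106: qd = 58, qs = 443.
Surplus = 443 − 58 = 385.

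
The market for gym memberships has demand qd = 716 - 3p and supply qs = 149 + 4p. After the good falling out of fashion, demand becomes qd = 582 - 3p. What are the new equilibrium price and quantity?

Original equilibrium: p* = 81, q* = 473.
New equilibrium: 582 - 3p = 149 + 4p, so 433 = 7p and p' = 433/7; q' = 582 − 3(433/7) = 2775/7.

p' = 433/7, q' = 2775/7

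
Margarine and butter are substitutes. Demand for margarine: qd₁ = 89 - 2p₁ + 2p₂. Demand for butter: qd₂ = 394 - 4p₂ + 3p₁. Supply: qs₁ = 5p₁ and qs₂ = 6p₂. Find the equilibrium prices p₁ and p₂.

Market 1: 89 - 2p₁ + 2p₂ = 5p₁ → 7p₁ - 2p₂ = 89.
Market 2: 10p₂ - 3p₁ = 394.
Eliminating p₂: 10×(1) + 2×(2) gives 64p₁ = 1678, so p₁ = 26.21875.
Back-substitute into (2): p₂ = (394 + 3×26.21875) / 10 = 47.265625.

p₁ = 26.21875, p₂ = 47.265625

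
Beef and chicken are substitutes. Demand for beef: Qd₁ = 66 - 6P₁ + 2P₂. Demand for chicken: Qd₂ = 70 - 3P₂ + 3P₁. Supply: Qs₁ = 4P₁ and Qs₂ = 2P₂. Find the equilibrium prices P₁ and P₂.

P₁ = 235/22, P₂ = 449/22

Market 1: 66 - 6P₁ + 2P₂ = 4P₁ → 10P₁ - 2P₂ = 66.
Market 2: 5P₂ - 3P₁ = 70.
Eliminating P₂: 5×(1) + 2×(2) gives 44P₁ = 470, so P₁ = 235/22.
Back-substitute into (2): P₂ = (70 + 3×235/22) / 5 = 449/22.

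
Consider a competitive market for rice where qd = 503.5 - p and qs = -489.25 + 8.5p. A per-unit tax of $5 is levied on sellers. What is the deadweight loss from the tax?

Deadweight loss = 425/38

Pre-tax equilibrium: p* = 104.5, q* = 399.
Tax on sellers shifts supply to qs = -489.25 + 8.5(p − 5) = -531.75 + 8.5p.
503.5 - p = -531.75 + 8.5p gives buyer price pb = 4141/38; sellers receive ps = 4141/38 − 5 = 3951/38.
New quantity: q = 503.5 − 1(4141/38) = 7496/19.
DWL = ½ × 5 × (399 − 7496/19) = 425/38.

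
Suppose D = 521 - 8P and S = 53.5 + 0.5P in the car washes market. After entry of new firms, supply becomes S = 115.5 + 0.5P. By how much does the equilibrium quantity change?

ΔQ = 992/17

Original equilibrium: P* = 55, Q* = 81.
New equilibrium: 521 - 8P = 115.5 + 0.5P, so 405.5 = 8.5P and P' = 811/17; Q' = 521 − 8(811/17) = 2369/17.
Change in quantity: 2369/17 − 81 = 992/17.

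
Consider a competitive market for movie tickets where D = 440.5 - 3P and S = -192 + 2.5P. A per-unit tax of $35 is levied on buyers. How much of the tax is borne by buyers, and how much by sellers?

Pre-tax equilibrium: P* = 115, Q* = 95.5.
Tax on buyers shifts demand to D = 440.5 − 3(P + 35) = 335.5 - 3P.
335.5 - 3P = -192 + 2.5P gives seller price Ps = 1055/11; buyers pay Pb = 1055/11 + 35 = 1440/11.
New quantity: Q = 440.5 − 3(1440/11) = 1051/22.
Buyer burden = 1440/11 − 115 = 175/11; seller burden = 115 − 1055/11 = 210/11.

Buyers bear 175/11, sellers bear 210/11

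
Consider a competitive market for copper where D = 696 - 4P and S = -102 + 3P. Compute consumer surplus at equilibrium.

Consumer surplus = 7200

Equilibrium: 696 - 4P = -102 + 3P gives P* = 114, Q* = 240.
Demand choke price (D = 0): P = 174.
CS = ½(174 − 114)(240) = 7200.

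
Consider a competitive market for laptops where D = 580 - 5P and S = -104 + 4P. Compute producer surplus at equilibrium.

Producer surplus = 5000

Equilibrium: 580 - 5P = -104 + 4P gives P* = 76, Q* = 200.
Supply starts at P = 26 (where S = 0).
PS = ½(76 − 26)(200) = 5000.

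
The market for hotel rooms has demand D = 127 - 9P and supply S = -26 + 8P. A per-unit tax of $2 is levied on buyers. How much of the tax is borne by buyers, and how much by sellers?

Pre-tax equilibrium: P* = 9, Q* = 46.
Tax on buyers shifts demand to D = 127 − 9(P + 2) = 109 - 9P.
109 - 9P = -26 + 8P gives seller price Ps = 135/17; buyers pay Pb = 135/17 + 2 = 169/17.
New quantity: Q = 127 − 9(169/17) = 638/17.
Buyer burden = 169/17 − 9 = 16/17; seller burden = 9 − 135/17 = 18/17.

Buyers bear 16/17, sellers bear 18/17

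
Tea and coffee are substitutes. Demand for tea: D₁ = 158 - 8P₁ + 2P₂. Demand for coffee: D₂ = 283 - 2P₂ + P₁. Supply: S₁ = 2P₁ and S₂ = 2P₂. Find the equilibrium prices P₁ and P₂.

Market 1: 158 - 8P₁ + 2P₂ = 2P₁ → 10P₁ - 2P₂ = 158.
Market 2: 4P₂ - P₁ = 283.
Eliminating P₂: 4×(1) + 2×(2) gives 38P₁ = 1198, so P₁ = 599/19.
Back-substitute into (2): P₂ = (283 + 1×599/19) / 4 = 1494/19.

P₁ = 599/19, P₂ = 1494/19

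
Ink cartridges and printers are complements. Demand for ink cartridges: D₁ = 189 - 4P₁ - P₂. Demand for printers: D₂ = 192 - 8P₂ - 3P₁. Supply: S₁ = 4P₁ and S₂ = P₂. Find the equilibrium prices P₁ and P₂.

P₁ = 503/23, P₂ = 323/23

Market 1: 189 - 4P₁ - P₂ = 4P₁ → 8P₁ + P₂ = 189.
Market 2: 9P₂ + 3P₁ = 192.
Eliminating P₂: 9×(1) − 1×(2) gives 69P₁ = 1509, so P₁ = 503/23.
Back-substitute into (2): P₂ = (192 − 3×503/23) / 9 = 323/23.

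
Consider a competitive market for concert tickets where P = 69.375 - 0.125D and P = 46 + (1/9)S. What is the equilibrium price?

P* = 57

Set the two price expressions equal: 69.375 - 0.125Q = 46 + (1/9)Q.
23.375 = (17/72)Q, so Q* = 99.
P* = 69.375 − (0.125)(99) = 57.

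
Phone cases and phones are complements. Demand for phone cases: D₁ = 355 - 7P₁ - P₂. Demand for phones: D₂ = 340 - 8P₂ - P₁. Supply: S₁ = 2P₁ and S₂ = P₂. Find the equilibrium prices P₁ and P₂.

P₁ = 35.6875, P₂ = 33.8125

Market 1: 355 - 7P₁ - P₂ = 2P₁ → 9P₁ + P₂ = 355.
Market 2: 9P₂ + P₁ = 340.
Eliminating P₂: 9×(1) − 1×(2) gives 80P₁ = 2855, so P₁ = 35.6875.
Back-substitute into (2): P₂ = (340 − 1×35.6875) / 9 = 33.8125.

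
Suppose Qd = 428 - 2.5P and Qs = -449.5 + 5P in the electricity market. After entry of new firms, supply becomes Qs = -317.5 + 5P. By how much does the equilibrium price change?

ΔP = -17.6

Original equilibrium: P* = 117, Q* = 135.5.
New equilibrium: 428 - 2.5P = -317.5 + 5P, so 745.5 = 7.5P and P' = 99.4; Q' = 428 − 2.5(99.4) = 179.5.
Change in price: 99.4 − 117 = -17.6.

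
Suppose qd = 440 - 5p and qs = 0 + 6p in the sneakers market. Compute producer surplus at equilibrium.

Equilibrium: 440 - 5p = 0 + 6p gives p* = 40, q* = 240.
Supply starts at p = 0 (where qs = 0).
PS = ½(40 − 0)(240) = 4800.

Producer surplus = 4800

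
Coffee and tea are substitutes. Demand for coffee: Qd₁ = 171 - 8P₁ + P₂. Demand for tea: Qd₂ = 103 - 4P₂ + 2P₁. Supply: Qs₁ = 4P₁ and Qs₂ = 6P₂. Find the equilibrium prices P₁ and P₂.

Market 1: 171 - 8P₁ + P₂ = 4P₁ → 12P₁ - P₂ = 171.
Market 2: 10P₂ - 2P₁ = 103.
Eliminating P₂: 10×(1) + 1×(2) gives 118P₁ = 1813, so P₁ = 1813/118.
Back-substitute into (2): P₂ = (103 + 2×1813/118) / 10 = 789/59.

P₁ = 1813/118, P₂ = 789/59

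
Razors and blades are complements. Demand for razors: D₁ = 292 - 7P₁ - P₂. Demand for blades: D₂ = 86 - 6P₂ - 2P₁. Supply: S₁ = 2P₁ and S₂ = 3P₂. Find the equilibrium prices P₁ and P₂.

P₁ = 2542/79, P₂ = 190/79

Market 1: 292 - 7P₁ - P₂ = 2P₁ → 9P₁ + P₂ = 292.
Market 2: 9P₂ + 2P₁ = 86.
Eliminating P₂: 9×(1) − 1×(2) gives 79P₁ = 2542, so P₁ = 2542/79.
Back-substitute into (2): P₂ = (86 − 2×2542/79) / 9 = 190/79.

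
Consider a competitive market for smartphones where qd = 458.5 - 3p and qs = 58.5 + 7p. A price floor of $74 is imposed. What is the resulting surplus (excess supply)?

Surplus = 340

Equilibrium price would be p* = 40, so the floor at 74 binds.
At p = 74: qd = 236.5, qs = 576.5.
Surplus = 576.5 − 236.5 = 340.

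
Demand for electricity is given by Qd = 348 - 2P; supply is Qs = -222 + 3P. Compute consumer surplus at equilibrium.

Consumer surplus = 3600

Equilibrium: 348 - 2P = -222 + 3P gives P* = 114, Q* = 120.
Demand choke price (Qd = 0): P = 174.
CS = ½(174 − 114)(120) = 3600.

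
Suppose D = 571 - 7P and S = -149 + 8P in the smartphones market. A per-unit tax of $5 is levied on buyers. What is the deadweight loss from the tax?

Deadweight loss = 140/3

Pre-tax equilibrium: P* = 48, Q* = 235.
Tax on buyers shifts demand to D = 571 − 7(P + 5) = 536 - 7P.
536 - 7P = -149 + 8P gives seller price Ps = 137/3; buyers pay Pb = 137/3 + 5 = 152/3.
New quantity: Q = 571 − 7(152/3) = 649/3.
DWL = ½ × 5 × (235 − 649/3) = 140/3.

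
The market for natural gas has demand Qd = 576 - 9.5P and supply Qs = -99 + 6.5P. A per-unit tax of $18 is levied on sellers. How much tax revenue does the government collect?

Tax revenue = 1903.5

Pre-tax equilibrium: P* = 42.1875, Q* = 175.21875.
Tax on sellers shifts supply to Qs = -99 + 6.5(P − 18) = -216 + 6.5P.
576 - 9.5P = -216 + 6.5P gives buyer price Pb = 49.5; sellers receive Ps = 49.5 − 18 = 31.5.
New quantity: Q = 576 − 9.5(49.5) = 105.75.
Revenue = 18 × 105.75 = 1903.5.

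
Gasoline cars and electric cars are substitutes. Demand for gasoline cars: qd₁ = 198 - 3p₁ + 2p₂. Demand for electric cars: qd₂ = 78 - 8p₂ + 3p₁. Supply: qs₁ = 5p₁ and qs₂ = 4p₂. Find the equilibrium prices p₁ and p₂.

Market 1: 198 - 3p₁ + 2p₂ = 5p₁ → 8p₁ - 2p₂ = 198.
Market 2: 12p₂ - 3p₁ = 78.
Eliminating p₂: 12×(1) + 2×(2) gives 90p₁ = 2532, so p₁ = 422/15.
Back-substitute into (2): p₂ = (78 + 3×422/15) / 12 = 203/15.

p₁ = 422/15, p₂ = 203/15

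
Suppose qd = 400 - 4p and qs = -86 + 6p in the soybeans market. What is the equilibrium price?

Set qd = qs: 400 - 4p = -86 + 6p.
486 = 10p, so p* = 48.6.
q* = 400 − 4(48.6) = 205.6.

p* = 48.6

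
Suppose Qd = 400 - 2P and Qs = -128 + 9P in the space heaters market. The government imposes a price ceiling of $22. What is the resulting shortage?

Shortage = 286

Equilibrium price would be P* = 48, so the ceiling at 22 binds.
At P = 22: Qd = 400 − 2(22) = 356, Qs = -128 + 9(22) = 70.
Shortage = 356 − 70 = 286.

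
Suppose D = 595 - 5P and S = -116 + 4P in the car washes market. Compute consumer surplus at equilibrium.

Equilibrium: 595 - 5P = -116 + 4P gives P* = 79, Q* = 200.
Demand choke price (D = 0): P = 119.
CS = ½(119 − 79)(200) = 4000.

Consumer surplus = 4000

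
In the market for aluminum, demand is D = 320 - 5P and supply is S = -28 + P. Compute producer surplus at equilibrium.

Producer surplus = 450

Equilibrium: 320 - 5P = -28 + P gives P* = 58, Q* = 30.
Supply starts at P = 28 (where S = 0).
PS = ½(58 − 28)(30) = 450.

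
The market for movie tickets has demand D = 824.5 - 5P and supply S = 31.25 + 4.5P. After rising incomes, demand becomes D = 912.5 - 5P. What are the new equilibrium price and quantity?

P' = 3525/38, Q' = 8525/19

Original equilibrium: P* = 83.5, Q* = 407.
New equilibrium: 912.5 - 5P = 31.25 + 4.5P, so 881.25 = 9.5P and P' = 3525/38; Q' = 912.5 − 5(3525/38) = 8525/19.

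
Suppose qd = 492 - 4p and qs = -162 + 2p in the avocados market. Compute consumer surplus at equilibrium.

Consumer surplus = 392

Equilibrium: 492 - 4p = -162 + 2p gives p* = 109, q* = 56.
Demand choke price (qd = 0): p = 123.
CS = ½(123 − 109)(56) = 392.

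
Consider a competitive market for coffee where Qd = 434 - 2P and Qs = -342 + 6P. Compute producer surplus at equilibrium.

Equilibrium: 434 - 2P = -342 + 6P gives P* = 97, Q* = 240.
Supply starts at P = 57 (where Qs = 0).
PS = ½(97 − 57)(240) = 4800.

Producer surplus = 4800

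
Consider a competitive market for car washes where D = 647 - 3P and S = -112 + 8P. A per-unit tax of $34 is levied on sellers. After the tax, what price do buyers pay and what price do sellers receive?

Buyers pay 1031/11, sellers receive 657/11

Pre-tax equilibrium: P* = 69, Q* = 440.
Tax on sellers shifts supply to S = -112 + 8(P − 34) = -384 + 8P.
647 - 3P = -384 + 8P gives buyer price Pb = 1031/11; sellers receive Ps = 1031/11 − 34 = 657/11.
New quantity: Q = 647 − 3(1031/11) = 4024/11.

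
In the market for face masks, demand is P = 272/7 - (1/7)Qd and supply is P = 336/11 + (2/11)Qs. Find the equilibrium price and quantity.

P* = 35.2, Q* = 25.6

Set the two price expressions equal: 272/7 - (1/7)Q = 336/11 + (2/11)Q.
640/77 = (25/77)Q, so Q* = 25.6.
P* = 272/7 − (1/7)(25.6) = 35.2.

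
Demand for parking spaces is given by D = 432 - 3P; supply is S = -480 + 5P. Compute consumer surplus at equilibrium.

Equilibrium: 432 - 3P = -480 + 5P gives P* = 114, Q* = 90.
Demand choke price (D = 0): P = 144.
CS = ½(144 − 114)(90) = 1350.

Consumer surplus = 1350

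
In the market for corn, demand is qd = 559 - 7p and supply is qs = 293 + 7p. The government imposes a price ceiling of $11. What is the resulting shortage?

Equilibrium price would be p* = 19, so the ceiling at 11 binds.
At p = 11: qd = 559 − 7(11) = 482, qs = 293 + 7(11) = 370.
Shortage = 482 − 370 = 112.

Shortage = 112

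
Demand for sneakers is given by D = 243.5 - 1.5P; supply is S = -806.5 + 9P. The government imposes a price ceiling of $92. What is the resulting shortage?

Equilibrium price would be P* = 100, so the ceiling at 92 binds.
At P = 92: D = 243.5 − 1.5(92) = 105.5, S = -806.5 + 9(92) = 21.5.
Shortage = 105.5 − 21.5 = 84.

Shortage = 84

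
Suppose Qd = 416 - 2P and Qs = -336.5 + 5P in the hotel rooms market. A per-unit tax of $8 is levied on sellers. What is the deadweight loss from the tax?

Pre-tax equilibrium: P* = 107.5, Q* = 201.
Tax on sellers shifts supply to Qs = -336.5 + 5(P − 8) = -376.5 + 5P.
416 - 2P = -376.5 + 5P gives buyer price Pb = 1585/14; sellers receive Ps = 1585/14 − 8 = 1473/14.
New quantity: Q = 416 − 2(1585/14) = 1327/7.
DWL = ½ × 8 × (201 − 1327/7) = 320/7.

Deadweight loss = 320/7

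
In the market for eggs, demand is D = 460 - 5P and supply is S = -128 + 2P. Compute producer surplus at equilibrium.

Equilibrium: 460 - 5P = -128 + 2P gives P* = 84, Q* = 40.
Supply starts at P = 64 (where S = 0).
PS = ½(84 − 64)(40) = 400.

Producer surplus = 400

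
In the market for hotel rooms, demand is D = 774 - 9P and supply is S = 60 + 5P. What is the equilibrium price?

Set D = S: 774 - 9P = 60 + 5P.
714 = 14P, so P* = 51.
Q* = 774 − 9(51) = 315.

P* = 51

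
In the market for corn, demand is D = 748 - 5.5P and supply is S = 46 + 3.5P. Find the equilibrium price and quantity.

P* = 78, Q* = 319

Set D = S: 748 - 5.5P = 46 + 3.5P.
702 = 9P, so P* = 78.
Q* = 748 − 5.5(78) = 319.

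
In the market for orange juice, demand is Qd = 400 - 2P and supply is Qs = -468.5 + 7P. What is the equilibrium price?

Set Qd = Qs: 400 - 2P = -468.5 + 7P.
868.5 = 9P, so P* = 96.5.
Q* = 400 − 2(96.5) = 207.

P* = 96.5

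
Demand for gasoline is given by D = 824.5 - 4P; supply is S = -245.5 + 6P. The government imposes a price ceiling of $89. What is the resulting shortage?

Equilibrium price would be P* = 107, so the ceiling at 89 binds.
At P = 89: D = 824.5 − 4(89) = 468.5, S = -245.5 + 6(89) = 288.5.
Shortage = 468.5 − 288.5 = 180.

Shortage = 180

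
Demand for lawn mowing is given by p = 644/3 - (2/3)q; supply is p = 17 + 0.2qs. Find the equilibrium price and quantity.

Set the two price expressions equal: 644/3 - (2/3)q = 17 + 0.2q.
593/3 = (13/15)q, so q* = 2965/13.
p* = 644/3 − (2/3)(2965/13) = 814/13.

p* = 814/13, q* = 2965/13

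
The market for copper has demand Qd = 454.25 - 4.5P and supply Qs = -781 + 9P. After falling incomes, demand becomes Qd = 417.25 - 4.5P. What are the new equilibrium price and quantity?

P' = 4793/54, Q' = 107/6

Original equilibrium: P* = 91.5, Q* = 42.5.
New equilibrium: 417.25 - 4.5P = -781 + 9P, so 1198.25 = 13.5P and P' = 4793/54; Q' = 417.25 − 4.5(4793/54) = 107/6.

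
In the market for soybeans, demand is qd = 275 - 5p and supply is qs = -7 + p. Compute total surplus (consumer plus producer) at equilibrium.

Total surplus = 960

Equilibrium: 275 - 5p = -7 + p gives p* = 47, q* = 40.
Demand choke price: p = 55; supply starts at p = 7.
CS = ½(55 − 47)(40) = 160; PS = ½(47 − 7)(40) = 800.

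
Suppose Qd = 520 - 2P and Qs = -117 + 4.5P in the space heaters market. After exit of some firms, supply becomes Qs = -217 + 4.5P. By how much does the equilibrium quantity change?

Original equilibrium: P* = 98, Q* = 324.
New equilibrium: 520 - 2P = -217 + 4.5P, so 737 = 6.5P and P' = 1474/13; Q' = 520 − 2(1474/13) = 3812/13.
Change in quantity: 3812/13 − 324 = -400/13.

ΔQ = -400/13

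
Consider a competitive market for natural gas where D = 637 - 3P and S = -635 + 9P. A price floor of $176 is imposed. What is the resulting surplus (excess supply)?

Surplus = 840

Equilibrium price would be P* = 106, so the floor at 176 binds.
At P = 176: D = 109, S = 949.
Surplus = 949 − 109 = 840.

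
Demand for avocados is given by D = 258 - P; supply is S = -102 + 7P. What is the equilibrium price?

P* = 45

Set D = S: 258 - P = -102 + 7P.
360 = 8P, so P* = 45.
Q* = 258 − 1(45) = 213.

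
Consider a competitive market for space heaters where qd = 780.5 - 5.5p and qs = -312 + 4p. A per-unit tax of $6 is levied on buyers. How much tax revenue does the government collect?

Pre-tax equilibrium: p* = 115, q* = 148.
Tax on buyers shifts demand to qd = 780.5 − 5.5(p + 6) = 747.5 - 5.5p.
747.5 - 5.5p = -312 + 4p gives seller price ps = 2119/19; buyers pay pb = 2119/19 + 6 = 2233/19.
New quantity: q = 780.5 − 5.5(2233/19) = 2548/19.
Revenue = 6 × 2548/19 = 15288/19.

Tax revenue = 15288/19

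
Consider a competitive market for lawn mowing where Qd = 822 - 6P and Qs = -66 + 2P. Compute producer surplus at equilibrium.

Producer surplus = 6084

Equilibrium: 822 - 6P = -66 + 2P gives P* = 111, Q* = 156.
Supply starts at P = 33 (where Qs = 0).
PS = ½(111 − 33)(156) = 6084.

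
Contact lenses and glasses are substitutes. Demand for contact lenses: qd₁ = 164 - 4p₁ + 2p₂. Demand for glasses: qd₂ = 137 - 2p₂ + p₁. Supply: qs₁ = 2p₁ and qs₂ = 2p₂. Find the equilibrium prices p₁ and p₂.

Market 1: 164 - 4p₁ + 2p₂ = 2p₁ → 6p₁ - 2p₂ = 164.
Market 2: 4p₂ - p₁ = 137.
Eliminating p₂: 4×(1) + 2×(2) gives 22p₁ = 930, so p₁ = 465/11.
Back-substitute into (2): p₂ = (137 + 1×465/11) / 4 = 493/11.

p₁ = 465/11, p₂ = 493/11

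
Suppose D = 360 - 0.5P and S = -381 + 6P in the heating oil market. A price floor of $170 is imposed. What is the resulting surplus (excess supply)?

Surplus = 364

Equilibrium price would be P* = 114, so the floor at 170 binds.
At P = 170: D = 275, S = 639.
Surplus = 639 − 275 = 364.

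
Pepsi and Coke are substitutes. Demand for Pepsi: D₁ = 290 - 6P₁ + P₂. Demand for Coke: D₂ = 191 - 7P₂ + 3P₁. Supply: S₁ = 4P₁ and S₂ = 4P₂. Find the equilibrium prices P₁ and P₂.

P₁ = 3381/107, P₂ = 2780/107

Market 1: 290 - 6P₁ + P₂ = 4P₁ → 10P₁ - P₂ = 290.
Market 2: 11P₂ - 3P₁ = 191.
Eliminating P₂: 11×(1) + 1×(2) gives 107P₁ = 3381, so P₁ = 3381/107.
Back-substitute into (2): P₂ = (191 + 3×3381/107) / 11 = 2780/107.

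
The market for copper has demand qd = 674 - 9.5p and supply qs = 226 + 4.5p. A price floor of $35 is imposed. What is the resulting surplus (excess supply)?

Surplus = 42

Equilibrium price would be p* = 32, so the floor at 35 binds.
At p = 35: qd = 341.5, qs = 383.5.
Surplus = 383.5 − 341.5 = 42.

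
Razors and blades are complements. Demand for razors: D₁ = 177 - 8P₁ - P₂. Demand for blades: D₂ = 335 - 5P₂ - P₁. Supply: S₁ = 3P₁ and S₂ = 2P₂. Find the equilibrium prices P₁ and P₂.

Market 1: 177 - 8P₁ - P₂ = 3P₁ → 11P₁ + P₂ = 177.
Market 2: 7P₂ + P₁ = 335.
Eliminating P₂: 7×(1) − 1×(2) gives 76P₁ = 904, so P₁ = 226/19.
Back-substitute into (2): P₂ = (335 − 1×226/19) / 7 = 877/19.

P₁ = 226/19, P₂ = 877/19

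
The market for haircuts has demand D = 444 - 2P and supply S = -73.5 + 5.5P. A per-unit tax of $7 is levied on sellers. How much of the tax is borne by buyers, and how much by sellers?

Pre-tax equilibrium: P* = 69, Q* = 306.
Tax on sellers shifts supply to S = -73.5 + 5.5(P − 7) = -112 + 5.5P.
444 - 2P = -112 + 5.5P gives buyer price Pb = 1112/15; sellers receive Ps = 1112/15 − 7 = 1007/15.
New quantity: Q = 444 − 2(1112/15) = 4436/15.
Buyer burden = 1112/15 − 69 = 77/15; seller burden = 69 − 1007/15 = 28/15.

Buyers bear 77/15, sellers bear 28/15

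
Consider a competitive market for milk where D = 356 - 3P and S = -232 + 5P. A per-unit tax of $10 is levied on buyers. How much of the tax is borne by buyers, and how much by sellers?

Buyers bear $6.25, sellers bear $3.75

Pre-tax equilibrium: P* = 73.5, Q* = 135.5.
Tax on buyers shifts demand to D = 356 − 3(P + 10) = 326 - 3P.
326 - 3P = -232 + 5P gives seller price Ps = 69.75; buyers pay Pb = 69.75 + 10 = 79.75.
New quantity: Q = 356 − 3(79.75) = 116.75.
Buyer burden = 79.75 − 73.5 = 6.25; seller burden = 73.5 − 69.75 = 3.75.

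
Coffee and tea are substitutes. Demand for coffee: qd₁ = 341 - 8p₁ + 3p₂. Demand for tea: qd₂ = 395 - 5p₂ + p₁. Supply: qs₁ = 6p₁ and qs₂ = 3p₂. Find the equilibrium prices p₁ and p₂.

Market 1: 341 - 8p₁ + 3p₂ = 6p₁ → 14p₁ - 3p₂ = 341.
Market 2: 8p₂ - p₁ = 395.
Eliminating p₂: 8×(1) + 3×(2) gives 109p₁ = 3913, so p₁ = 3913/109.
Back-substitute into (2): p₂ = (395 + 1×3913/109) / 8 = 5871/109.

p₁ = 3913/109, p₂ = 5871/109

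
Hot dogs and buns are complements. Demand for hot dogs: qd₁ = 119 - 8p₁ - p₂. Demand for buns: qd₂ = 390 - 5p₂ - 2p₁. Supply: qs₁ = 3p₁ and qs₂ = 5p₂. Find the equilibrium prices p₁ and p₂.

p₁ = 200/27, p₂ = 1013/27

Market 1: 119 - 8p₁ - p₂ = 3p₁ → 11p₁ + p₂ = 119.
Market 2: 10p₂ + 2p₁ = 390.
Eliminating p₂: 10×(1) − 1×(2) gives 108p₁ = 800, so p₁ = 200/27.
Back-substitute into (2): p₂ = (390 − 2×200/27) / 10 = 1013/27.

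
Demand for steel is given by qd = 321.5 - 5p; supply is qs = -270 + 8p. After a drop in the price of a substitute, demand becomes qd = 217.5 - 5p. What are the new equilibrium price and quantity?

Original equilibrium: p* = 45.5, q* = 94.
New equilibrium: 217.5 - 5p = -270 + 8p, so 487.5 = 13p and p' = 37.5; q' = 217.5 − 5(37.5) = 30.

p' = 37.5, q' = 30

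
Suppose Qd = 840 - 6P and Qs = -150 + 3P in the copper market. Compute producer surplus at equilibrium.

Producer surplus = 5400

Equilibrium: 840 - 6P = -150 + 3P gives P* = 110, Q* = 180.
Supply starts at P = 50 (where Qs = 0).
PS = ½(110 − 50)(180) = 5400.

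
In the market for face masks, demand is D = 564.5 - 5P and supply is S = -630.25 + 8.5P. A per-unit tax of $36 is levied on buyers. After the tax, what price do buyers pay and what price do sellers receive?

Pre-tax equilibrium: P* = 88.5, Q* = 122.
Tax on buyers shifts demand to D = 564.5 − 5(P + 36) = 384.5 - 5P.
384.5 - 5P = -630.25 + 8.5P gives seller price Ps = 451/6; buyers pay Pb = 451/6 + 36 = 667/6.
New quantity: Q = 564.5 − 5(667/6) = 26/3.

Buyers pay 667/6, sellers receive 451/6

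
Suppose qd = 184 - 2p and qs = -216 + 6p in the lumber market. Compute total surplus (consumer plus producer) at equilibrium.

Equilibrium: 184 - 2p = -216 + 6p gives p* = 50, q* = 84.
Demand choke price: p = 92; supply starts at p = 36.
CS = ½(92 − 50)(84) = 1764; PS = ½(50 − 36)(84) = 588.

Total surplus = 2352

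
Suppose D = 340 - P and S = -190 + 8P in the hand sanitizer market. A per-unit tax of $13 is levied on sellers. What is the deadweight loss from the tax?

Deadweight loss = 676/9

Pre-tax equilibrium: P* = 530/9, Q* = 2530/9.
Tax on sellers shifts supply to S = -190 + 8(P − 13) = -294 + 8P.
340 - P = -294 + 8P gives buyer price Pb = 634/9; sellers receive Ps = 634/9 − 13 = 517/9.
New quantity: Q = 340 − 1(634/9) = 2426/9.
DWL = ½ × 13 × (2530/9 − 2426/9) = 676/9.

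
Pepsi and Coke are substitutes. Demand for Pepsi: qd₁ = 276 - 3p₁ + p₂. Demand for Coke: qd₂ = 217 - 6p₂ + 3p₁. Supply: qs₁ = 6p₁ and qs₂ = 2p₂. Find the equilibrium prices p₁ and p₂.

p₁ = 2425/69, p₂ = 927/23

Market 1: 276 - 3p₁ + p₂ = 6p₁ → 9p₁ - p₂ = 276.
Market 2: 8p₂ - 3p₁ = 217.
Eliminating p₂: 8×(1) + 1×(2) gives 69p₁ = 2425, so p₁ = 2425/69.
Back-substitute into (2): p₂ = (217 + 3×2425/69) / 8 = 927/23.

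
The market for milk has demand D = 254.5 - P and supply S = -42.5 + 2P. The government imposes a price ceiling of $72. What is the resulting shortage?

Equilibrium price would be P* = 99, so the ceiling at 72 binds.
At P = 72: D = 254.5 − 1(72) = 182.5, S = -42.5 + 2(72) = 101.5.
Shortage = 182.5 − 101.5 = 81.

Shortage = 81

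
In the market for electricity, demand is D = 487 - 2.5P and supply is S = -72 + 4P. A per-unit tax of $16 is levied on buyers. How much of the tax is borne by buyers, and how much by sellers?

Buyers bear 128/13, sellers bear 80/13

Pre-tax equilibrium: P* = 86, Q* = 272.
Tax on buyers shifts demand to D = 487 − 2.5(P + 16) = 447 - 2.5P.
447 - 2.5P = -72 + 4P gives seller price Ps = 1038/13; buyers pay Pb = 1038/13 + 16 = 1246/13.
New quantity: Q = 487 − 2.5(1246/13) = 3216/13.
Buyer burden = 1246/13 − 86 = 128/13; seller burden = 86 − 1038/13 = 80/13.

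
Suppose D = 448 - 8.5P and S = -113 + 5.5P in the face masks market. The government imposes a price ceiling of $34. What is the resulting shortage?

Equilibrium price would be P* = 561/14, so the ceiling at 34 binds.
At P = 34: D = 448 − 8.5(34) = 159, S = -113 + 5.5(34) = 74.
Shortage = 159 − 74 = 85.

Shortage = 85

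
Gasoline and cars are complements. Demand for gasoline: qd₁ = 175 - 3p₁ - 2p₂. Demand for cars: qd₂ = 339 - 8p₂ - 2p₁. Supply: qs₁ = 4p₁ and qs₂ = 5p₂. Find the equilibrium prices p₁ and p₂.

Market 1: 175 - 3p₁ - 2p₂ = 4p₁ → 7p₁ + 2p₂ = 175.
Market 2: 13p₂ + 2p₁ = 339.
Eliminating p₂: 13×(1) − 2×(2) gives 87p₁ = 1597, so p₁ = 1597/87.
Back-substitute into (2): p₂ = (339 − 2×1597/87) / 13 = 2023/87.

p₁ = 1597/87, p₂ = 2023/87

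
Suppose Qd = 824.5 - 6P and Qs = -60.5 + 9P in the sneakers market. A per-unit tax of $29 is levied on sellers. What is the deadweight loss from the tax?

Deadweight loss = 1513.8

Pre-tax equilibrium: P* = 59, Q* = 470.5.
Tax on sellers shifts supply to Qs = -60.5 + 9(P − 29) = -321.5 + 9P.
824.5 - 6P = -321.5 + 9P gives buyer price Pb = 76.4; sellers receive Ps = 76.4 − 29 = 47.4.
New quantity: Q = 824.5 − 6(76.4) = 366.1.
DWL = ½ × 29 × (470.5 − 366.1) = 1513.8.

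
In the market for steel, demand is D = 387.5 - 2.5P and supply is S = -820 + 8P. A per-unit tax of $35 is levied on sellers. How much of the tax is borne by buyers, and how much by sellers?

Pre-tax equilibrium: P* = 115, Q* = 100.
Tax on sellers shifts supply to S = -820 + 8(P − 35) = -1100 + 8P.
387.5 - 2.5P = -1100 + 8P gives buyer price Pb = 425/3; sellers receive Ps = 425/3 − 35 = 320/3.
New quantity: Q = 387.5 − 2.5(425/3) = 100/3.
Buyer burden = 425/3 − 115 = 80/3; seller burden = 115 − 320/3 = 25/3.

Buyers bear 80/3, sellers bear 25/3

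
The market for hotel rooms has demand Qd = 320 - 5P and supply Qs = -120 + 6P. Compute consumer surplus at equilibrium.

Consumer surplus = 1440

Equilibrium: 320 - 5P = -120 + 6P gives P* = 40, Q* = 120.
Demand choke price (Qd = 0): P = 64.
CS = ½(64 − 40)(120) = 1440.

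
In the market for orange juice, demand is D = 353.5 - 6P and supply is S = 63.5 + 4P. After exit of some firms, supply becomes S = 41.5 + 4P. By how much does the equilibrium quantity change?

ΔQ = -13.2

Original equilibrium: P* = 29, Q* = 179.5.
New equilibrium: 353.5 - 6P = 41.5 + 4P, so 312 = 10P and P' = 31.2; Q' = 353.5 − 6(31.2) = 166.3.
Change in quantity: 166.3 − 179.5 = -13.2.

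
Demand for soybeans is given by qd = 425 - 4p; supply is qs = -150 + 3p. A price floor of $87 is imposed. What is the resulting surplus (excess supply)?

Surplus = 34

Equilibrium price would be p* = 575/7, so the floor at 87 binds.
At p = 87: qd = 77, qs = 111.
Surplus = 111 − 77 = 34.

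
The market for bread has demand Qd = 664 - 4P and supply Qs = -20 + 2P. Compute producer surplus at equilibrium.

Equilibrium: 664 - 4P = -20 + 2P gives P* = 114, Q* = 208.
Supply starts at P = 10 (where Qs = 0).
PS = ½(114 − 10)(208) = 10816.

Producer surplus = 10816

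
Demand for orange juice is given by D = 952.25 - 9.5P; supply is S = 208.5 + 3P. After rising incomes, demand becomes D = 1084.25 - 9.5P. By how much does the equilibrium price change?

ΔP = 10.56

Original equilibrium: P* = 59.5, Q* = 387.
New equilibrium: 1084.25 - 9.5P = 208.5 + 3P, so 875.75 = 12.5P and P' = 70.06; Q' = 1084.25 − 9.5(70.06) = 418.68.
Change in price: 70.06 − 59.5 = 10.56.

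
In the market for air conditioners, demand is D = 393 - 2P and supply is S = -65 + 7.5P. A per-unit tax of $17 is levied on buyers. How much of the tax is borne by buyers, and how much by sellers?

Pre-tax equilibrium: P* = 916/19, Q* = 5635/19.
Tax on buyers shifts demand to D = 393 − 2(P + 17) = 359 - 2P.
359 - 2P = -65 + 7.5P gives seller price Ps = 848/19; buyers pay Pb = 848/19 + 17 = 1171/19.
New quantity: Q = 393 − 2(1171/19) = 5125/19.
Buyer burden = 1171/19 − 916/19 = 255/19; seller burden = 916/19 − 848/19 = 68/19.

Buyers bear 255/19, sellers bear 68/19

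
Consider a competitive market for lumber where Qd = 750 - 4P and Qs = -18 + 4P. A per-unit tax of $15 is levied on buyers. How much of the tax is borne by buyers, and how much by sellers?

Buyers bear $7.5, sellers bear $7.5

Pre-tax equilibrium: P* = 96, Q* = 366.
Tax on buyers shifts demand to Qd = 750 − 4(P + 15) = 690 - 4P.
690 - 4P = -18 + 4P gives seller price Ps = 88.5; buyers pay Pb = 88.5 + 15 = 103.5.
New quantity: Q = 750 − 4(103.5) = 336.
Buyer burden = 103.5 − 96 = 7.5; seller burden = 96 − 88.5 = 7.5.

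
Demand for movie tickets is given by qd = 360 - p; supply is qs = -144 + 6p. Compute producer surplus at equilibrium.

Producer surplus = 6912

Equilibrium: 360 - p = -144 + 6p gives p* = 72, q* = 288.
Supply starts at p = 24 (where qs = 0).
PS = ½(72 − 24)(288) = 6912.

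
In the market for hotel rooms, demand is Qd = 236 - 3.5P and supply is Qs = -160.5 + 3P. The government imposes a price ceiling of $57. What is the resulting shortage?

Shortage = 26

Equilibrium price would be P* = 61, so the ceiling at 57 binds.
At P = 57: Qd = 236 − 3.5(57) = 36.5, Qs = -160.5 + 3(57) = 10.5.
Shortage = 36.5 − 10.5 = 26.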